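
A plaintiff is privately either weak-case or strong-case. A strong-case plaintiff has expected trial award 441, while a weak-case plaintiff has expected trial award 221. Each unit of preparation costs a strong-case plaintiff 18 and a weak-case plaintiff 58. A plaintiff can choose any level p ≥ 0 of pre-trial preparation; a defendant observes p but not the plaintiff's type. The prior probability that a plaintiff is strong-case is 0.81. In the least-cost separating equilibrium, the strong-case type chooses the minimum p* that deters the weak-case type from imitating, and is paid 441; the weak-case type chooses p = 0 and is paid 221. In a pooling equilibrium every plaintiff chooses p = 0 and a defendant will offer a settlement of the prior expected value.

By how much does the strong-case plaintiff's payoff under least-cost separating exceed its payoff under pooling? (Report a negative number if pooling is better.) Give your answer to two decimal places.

-26.48

Least-cost separating signal: p* solves 221 = 441 − 58·p*, so p* = (441 − 221)/58 ≈ 3.7931.
Strong-case type's separating payoff: 441 − 18 × p* = 441 − 18 × (441 − 221)/58 = 441 − 3960/58 ≈ 372.7241.
Pooling payoff: 0.81 × 441 + 0.19 × 221 = 399.2.
Difference: 372.7241 − 399.2 = -26.4759, i.e. -26.48 to two decimal places.
The strong-case type would prefer the pooling outcome.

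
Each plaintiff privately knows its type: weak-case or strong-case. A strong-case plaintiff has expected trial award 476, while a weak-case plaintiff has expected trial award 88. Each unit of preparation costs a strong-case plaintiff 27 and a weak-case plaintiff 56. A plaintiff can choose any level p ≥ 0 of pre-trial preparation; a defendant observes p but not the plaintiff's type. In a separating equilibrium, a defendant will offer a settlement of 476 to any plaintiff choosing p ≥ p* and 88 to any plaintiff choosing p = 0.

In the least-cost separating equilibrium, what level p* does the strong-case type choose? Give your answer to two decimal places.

A weak-case plaintiff choosing p = 0 receives 88.
Imitating at p* instead would pay 476 at cost 56·p*, netting 476 − 56·p*.
Indifference: 88 = 476 − 56·p*, so p* = (476 − 88) / 56 ≈ 6.93.
At p* the weak-case type's incentive constraint just binds; the strong-case type strictly prefers p* since its per-unit cost is lower.

6.93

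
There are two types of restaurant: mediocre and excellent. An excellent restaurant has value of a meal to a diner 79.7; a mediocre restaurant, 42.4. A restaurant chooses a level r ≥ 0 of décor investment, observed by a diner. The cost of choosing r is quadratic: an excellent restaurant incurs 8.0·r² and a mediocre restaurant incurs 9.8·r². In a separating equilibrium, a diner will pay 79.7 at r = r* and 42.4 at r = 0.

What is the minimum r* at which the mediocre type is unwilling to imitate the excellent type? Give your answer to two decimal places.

The mediocre type at r = 0 receives 42.4; imitating at r* yields 79.7 − 9.8·r*².
Indifference: 42.4 = 79.7 − 9.8·r*², so r*² = (79.7 − 42.4) / 9.8 ≈ 3.8061.
r* = √3.8061 ≈ 1.95.

1.95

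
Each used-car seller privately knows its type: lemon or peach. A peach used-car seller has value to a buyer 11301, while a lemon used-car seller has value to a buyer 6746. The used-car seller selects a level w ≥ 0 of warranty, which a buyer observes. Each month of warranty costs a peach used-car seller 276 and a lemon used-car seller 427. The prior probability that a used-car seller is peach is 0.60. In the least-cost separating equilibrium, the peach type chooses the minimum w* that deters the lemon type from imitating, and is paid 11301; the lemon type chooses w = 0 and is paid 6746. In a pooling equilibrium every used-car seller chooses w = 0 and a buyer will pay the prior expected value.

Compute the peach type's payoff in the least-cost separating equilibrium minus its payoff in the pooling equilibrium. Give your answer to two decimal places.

-1122.22

Least-cost separating signal: w* solves 6746 = 11301 − 427·w*, so w* = (11301 − 6746)/427 ≈ 10.6674.
Peach type's separating payoff: 11301 − 276 × w* = 11301 − 276 × (11301 − 6746)/427 = 11301 − 1257180/427 ≈ 8356.7845.
Pooling payoff: 0.60 × 11301 + 0.40 × 6746 = 9479.
Difference: 8356.7845 − 9479 = -1122.2155, i.e. -1122.22 to two decimal places.
The peach type would prefer the pooling outcome.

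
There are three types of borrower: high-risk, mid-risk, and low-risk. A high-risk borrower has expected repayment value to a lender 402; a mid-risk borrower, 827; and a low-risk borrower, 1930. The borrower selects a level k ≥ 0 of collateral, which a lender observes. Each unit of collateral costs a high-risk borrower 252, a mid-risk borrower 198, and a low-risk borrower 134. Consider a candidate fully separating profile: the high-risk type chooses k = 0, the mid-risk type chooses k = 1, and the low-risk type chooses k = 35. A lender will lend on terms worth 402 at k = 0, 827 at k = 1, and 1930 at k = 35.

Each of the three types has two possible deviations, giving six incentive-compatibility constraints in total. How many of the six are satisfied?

3

Low-risk (own payoff 1930 − 134×35 = -2760): to k=0 gives 402 → profitable ✗; to k=1 gives 827 − 134×1 = 693 → profitable ✗.
High-risk (own payoff 402): to k=1 gives 827 − 252×1 = 575 → profitable ✗; to k=35 gives 1930 − 252×35 = -6890 → no gain ✓.
Mid-risk (own payoff 827 − 198×1 = 629): to k=0 gives 402 → no gain ✓; to k=35 gives 1930 − 198×35 = -5000 → no gain ✓.
3 of the 6 constraints hold; not an equilibrium.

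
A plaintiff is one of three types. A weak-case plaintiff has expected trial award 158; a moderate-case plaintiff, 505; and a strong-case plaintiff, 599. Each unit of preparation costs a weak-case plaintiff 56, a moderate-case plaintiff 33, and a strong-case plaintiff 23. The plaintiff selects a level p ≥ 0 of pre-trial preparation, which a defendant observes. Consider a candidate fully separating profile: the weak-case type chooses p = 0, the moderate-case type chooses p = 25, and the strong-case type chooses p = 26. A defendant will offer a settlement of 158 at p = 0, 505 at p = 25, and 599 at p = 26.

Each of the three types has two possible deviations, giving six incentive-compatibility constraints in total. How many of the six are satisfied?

Weak-case (own payoff 158): to p=25 gives 505 − 56×25 = -895 → no gain ✓; to p=26 gives 599 − 56×26 = -857 → no gain ✓.
Strong-case (own payoff 599 − 23×26 = 1): to p=0 gives 158 → profitable ✗; to p=25 gives 505 − 23×25 = -70 → no gain ✓.
Moderate-case (own payoff 505 − 33×25 = -320): to p=0 gives 158 → profitable ✗; to p=26 gives 599 − 33×26 = -259 → profitable ✗.
3 of the 6 constraints hold; not an equilibrium.

3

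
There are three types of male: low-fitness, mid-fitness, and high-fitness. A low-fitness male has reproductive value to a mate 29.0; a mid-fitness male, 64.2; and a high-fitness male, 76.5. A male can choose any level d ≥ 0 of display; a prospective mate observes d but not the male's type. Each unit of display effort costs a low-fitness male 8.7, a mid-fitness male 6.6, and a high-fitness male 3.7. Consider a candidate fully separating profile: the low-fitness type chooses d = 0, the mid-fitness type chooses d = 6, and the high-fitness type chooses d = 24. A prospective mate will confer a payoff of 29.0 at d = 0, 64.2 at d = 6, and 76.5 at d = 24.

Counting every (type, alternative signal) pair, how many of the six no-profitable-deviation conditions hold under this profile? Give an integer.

3

Mid-fitness (own payoff 64.2 − 6.6×6 = 24.6): to d=0 gives 29.0 → profitable ✗; to d=24 gives 76.5 − 6.6×24 = -81.9 → no gain ✓.
High-fitness (own payoff 76.5 − 3.7×24 = -12.3): to d=0 gives 29.0 → profitable ✗; to d=6 gives 64.2 − 3.7×6 = 42 → profitable ✗.
Low-fitness (own payoff 29.0): to d=6 gives 64.2 − 8.7×6 = 12 → no gain ✓; to d=24 gives 76.5 − 8.7×24 = -132.3 → no gain ✓.
3 of the 6 constraints hold; not an equilibrium.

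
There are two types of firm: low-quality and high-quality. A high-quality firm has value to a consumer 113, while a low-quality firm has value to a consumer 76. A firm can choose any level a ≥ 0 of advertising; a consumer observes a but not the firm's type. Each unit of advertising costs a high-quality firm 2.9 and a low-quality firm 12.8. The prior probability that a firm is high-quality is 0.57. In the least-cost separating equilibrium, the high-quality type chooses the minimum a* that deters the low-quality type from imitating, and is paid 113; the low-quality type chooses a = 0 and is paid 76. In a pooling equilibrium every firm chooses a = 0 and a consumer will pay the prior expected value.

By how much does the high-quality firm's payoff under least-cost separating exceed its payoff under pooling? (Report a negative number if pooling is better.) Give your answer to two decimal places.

Least-cost separating signal: a* solves 76 = 113 − 12.8·a*, so a* = (113 − 76)/12.8 ≈ 2.8906.
High-quality type's separating payoff: 113 − 2.9 × a* = 113 − 2.9 × (113 − 76)/12.8 = 113 − 107.3/12.8 ≈ 104.6172.
Pooling payoff: 0.57 × 113 + 0.43 × 76 = 97.09.
Difference: 104.6172 − 97.09 = 7.5272, i.e. 7.53 to two decimal places.
The high-quality type prefers to separate.

7.53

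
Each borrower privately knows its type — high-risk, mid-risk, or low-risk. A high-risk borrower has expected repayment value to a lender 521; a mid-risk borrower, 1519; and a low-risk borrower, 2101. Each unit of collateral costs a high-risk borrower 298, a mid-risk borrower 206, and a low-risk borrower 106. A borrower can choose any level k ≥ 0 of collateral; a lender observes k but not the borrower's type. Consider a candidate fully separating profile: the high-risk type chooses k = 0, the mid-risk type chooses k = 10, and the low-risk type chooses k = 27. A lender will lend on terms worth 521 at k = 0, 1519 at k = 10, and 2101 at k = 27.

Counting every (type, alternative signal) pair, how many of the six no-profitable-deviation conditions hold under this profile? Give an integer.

3

Mid-risk (own payoff 1519 − 206×10 = -541): to k=0 gives 521 → profitable ✗; to k=27 gives 2101 − 206×27 = -3461 → no gain ✓.
Low-risk (own payoff 2101 − 106×27 = -761): to k=0 gives 521 → profitable ✗; to k=10 gives 1519 − 106×10 = 459 → profitable ✗.
High-risk (own payoff 521): to k=10 gives 1519 − 298×10 = -1461 → no gain ✓; to k=27 gives 2101 − 298×27 = -5945 → no gain ✓.
3 of the 6 constraints hold; not an equilibrium.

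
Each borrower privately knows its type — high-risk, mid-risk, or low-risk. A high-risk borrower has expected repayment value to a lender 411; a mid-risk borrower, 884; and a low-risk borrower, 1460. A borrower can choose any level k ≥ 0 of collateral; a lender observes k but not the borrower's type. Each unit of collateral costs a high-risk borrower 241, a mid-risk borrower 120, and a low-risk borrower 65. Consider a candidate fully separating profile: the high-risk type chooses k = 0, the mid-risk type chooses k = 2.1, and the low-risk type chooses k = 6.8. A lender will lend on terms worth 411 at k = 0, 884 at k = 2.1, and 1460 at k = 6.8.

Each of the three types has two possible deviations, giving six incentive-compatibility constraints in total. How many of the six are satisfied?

5

Low-risk (own payoff 1460 − 65×6.8 = 1018): to k=0 gives 411 → no gain ✓; to k=2.1 gives 884 − 65×2.1 = 747.5 → no gain ✓.
High-risk (own payoff 411): to k=2.1 gives 884 − 241×2.1 = 377.9 → no gain ✓; to k=6.8 gives 1460 − 241×6.8 = -178.8 → no gain ✓.
Mid-risk (own payoff 884 − 120×2.1 = 632): to k=0 gives 411 → no gain ✓; to k=6.8 gives 1460 − 120×6.8 = 644 → profitable ✗.
5 of the 6 constraints hold; not an equilibrium.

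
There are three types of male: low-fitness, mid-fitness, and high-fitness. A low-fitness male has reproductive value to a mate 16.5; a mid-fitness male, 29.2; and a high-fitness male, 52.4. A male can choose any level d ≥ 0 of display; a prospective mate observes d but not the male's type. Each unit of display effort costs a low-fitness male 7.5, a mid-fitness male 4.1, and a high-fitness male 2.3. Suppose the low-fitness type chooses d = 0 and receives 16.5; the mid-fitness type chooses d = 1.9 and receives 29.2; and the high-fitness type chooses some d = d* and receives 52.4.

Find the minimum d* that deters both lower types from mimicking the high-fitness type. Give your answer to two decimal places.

Mid-fitness type (on-path payoff 29.2 − 4.1×1.9 = 21.41) won't mimic when 21.41 ≥ 52.4 − 4.1·d*, i.e. d* ≥ 7.56.
Low-fitness type (on-path payoff 16.5) won't mimic when 16.5 ≥ 52.4 − 7.5·d*, i.e. d* ≥ 4.79.
Both must hold, so d* = max(4.79, 7.56) = 7.56. The mid-fitness type's constraint binds.

7.56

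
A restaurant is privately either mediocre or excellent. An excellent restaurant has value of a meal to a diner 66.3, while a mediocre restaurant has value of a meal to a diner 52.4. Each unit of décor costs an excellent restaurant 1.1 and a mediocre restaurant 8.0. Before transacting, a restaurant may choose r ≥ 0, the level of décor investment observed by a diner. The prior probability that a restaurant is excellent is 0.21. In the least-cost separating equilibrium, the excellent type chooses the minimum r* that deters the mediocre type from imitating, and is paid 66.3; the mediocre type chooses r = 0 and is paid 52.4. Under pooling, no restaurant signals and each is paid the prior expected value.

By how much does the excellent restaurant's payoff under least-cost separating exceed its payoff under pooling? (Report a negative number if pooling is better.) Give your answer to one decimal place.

9.1

Least-cost separating signal: r* solves 52.4 = 66.3 − 8.0·r*, so r* = (66.3 − 52.4)/8.0 = 1.7375.
Excellent type's separating payoff: 66.3 − 1.1 × r* = 66.3 − 1.1 × (66.3 − 52.4)/8.0 = 66.3 − 15.29/8.0 ≈ 64.389.
Pooling payoff: 0.21 × 66.3 + 0.79 × 52.4 = 55.319.
Difference: 64.389 − 55.319 = 9.07, i.e. 9.1 to one decimal place.
The excellent type prefers to separate.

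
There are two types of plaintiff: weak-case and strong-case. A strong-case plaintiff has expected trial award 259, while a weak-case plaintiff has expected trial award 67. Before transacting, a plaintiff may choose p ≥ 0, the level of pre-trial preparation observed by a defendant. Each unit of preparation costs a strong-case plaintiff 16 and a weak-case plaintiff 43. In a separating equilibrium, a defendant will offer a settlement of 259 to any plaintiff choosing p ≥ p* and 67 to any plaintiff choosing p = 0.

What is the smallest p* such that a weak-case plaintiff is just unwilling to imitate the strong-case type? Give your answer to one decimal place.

A weak-case plaintiff choosing p = 0 receives 67.
Imitating at p* instead would pay 259 at cost 43·p*, netting 259 − 43·p*.
Indifference: 67 = 259 − 43·p*, so p* = (259 − 67) / 43 ≈ 4.5.
This is the weak-case type's binding incentive-compatibility constraint; any p ≥ 4.5 sustains separation on that side.

4.5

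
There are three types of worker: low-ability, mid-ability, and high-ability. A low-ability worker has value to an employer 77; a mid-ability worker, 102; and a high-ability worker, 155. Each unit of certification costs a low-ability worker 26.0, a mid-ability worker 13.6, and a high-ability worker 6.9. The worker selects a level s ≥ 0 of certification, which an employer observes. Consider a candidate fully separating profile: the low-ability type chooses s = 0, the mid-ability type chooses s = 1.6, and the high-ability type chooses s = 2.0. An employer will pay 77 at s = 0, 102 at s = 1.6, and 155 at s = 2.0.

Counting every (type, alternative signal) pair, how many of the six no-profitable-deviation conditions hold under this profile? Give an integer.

Mid-ability (own payoff 102 − 13.6×1.6 = 80.24): to s=0 gives 77 → no gain ✓; to s=2.0 gives 155 − 13.6×2.0 = 127.8 → profitable ✗.
Low-ability (own payoff 77): to s=1.6 gives 102 − 26.0×1.6 = 60.4 → no gain ✓; to s=2.0 gives 155 − 26.0×2.0 = 103 → profitable ✗.
High-ability (own payoff 155 − 6.9×2.0 = 141.2): to s=0 gives 77 → no gain ✓; to s=1.6 gives 102 − 6.9×1.6 = 90.96 → no gain ✓.
4 of the 6 constraints hold; not an equilibrium.

4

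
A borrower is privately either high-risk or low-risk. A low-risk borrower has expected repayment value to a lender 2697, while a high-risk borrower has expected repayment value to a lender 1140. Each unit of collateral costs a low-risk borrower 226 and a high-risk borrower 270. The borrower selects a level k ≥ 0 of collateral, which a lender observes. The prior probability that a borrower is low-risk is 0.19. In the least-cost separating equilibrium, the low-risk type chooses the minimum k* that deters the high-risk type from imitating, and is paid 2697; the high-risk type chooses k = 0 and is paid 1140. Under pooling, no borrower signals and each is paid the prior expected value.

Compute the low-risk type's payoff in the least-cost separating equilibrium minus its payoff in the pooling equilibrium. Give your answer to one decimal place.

-42.1

Least-cost separating signal: k* solves 1140 = 2697 − 270·k*, so k* = (2697 − 1140)/270 ≈ 5.7667.
Low-risk type's separating payoff: 2697 − 226 × k* = 2697 − 226 × (2697 − 1140)/270 = 2697 − 351882/270 ≈ 1393.733.
Pooling payoff: 0.19 × 2697 + 0.81 × 1140 = 1435.83.
Difference: 1393.733 − 1435.83 = -42.097, i.e. -42.1 to one decimal place.
The low-risk type would prefer the pooling outcome.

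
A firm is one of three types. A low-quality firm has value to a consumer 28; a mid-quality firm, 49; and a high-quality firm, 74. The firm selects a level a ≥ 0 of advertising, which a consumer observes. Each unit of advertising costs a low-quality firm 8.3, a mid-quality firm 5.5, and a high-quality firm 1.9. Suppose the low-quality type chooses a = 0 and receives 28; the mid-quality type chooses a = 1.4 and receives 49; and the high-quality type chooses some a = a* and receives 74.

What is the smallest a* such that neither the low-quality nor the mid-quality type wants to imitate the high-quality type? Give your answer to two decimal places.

5.95

Mid-quality type (on-path payoff 49 − 5.5×1.4 = 41.3) won't mimic when 41.3 ≥ 74 − 5.5·a*, i.e. a* ≥ 5.95.
Low-quality type (on-path payoff 28) won't mimic when 28 ≥ 74 − 8.3·a*, i.e. a* ≥ 5.54.
Both must hold, so a* = max(5.54, 5.95) = 5.95. The mid-quality type's constraint binds.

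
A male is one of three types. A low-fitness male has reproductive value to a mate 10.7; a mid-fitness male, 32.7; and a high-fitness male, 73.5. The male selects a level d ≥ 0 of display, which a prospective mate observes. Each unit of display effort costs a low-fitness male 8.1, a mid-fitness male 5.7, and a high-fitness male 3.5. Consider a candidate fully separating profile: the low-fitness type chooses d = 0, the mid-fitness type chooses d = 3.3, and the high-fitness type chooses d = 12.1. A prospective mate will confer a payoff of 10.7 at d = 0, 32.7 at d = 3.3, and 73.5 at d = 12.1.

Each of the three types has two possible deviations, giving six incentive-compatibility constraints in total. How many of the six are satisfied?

Mid-fitness (own payoff 32.7 − 5.7×3.3 = 13.89): to d=0 gives 10.7 → no gain ✓; to d=12.1 gives 73.5 − 5.7×12.1 = 4.53 → no gain ✓.
High-fitness (own payoff 73.5 − 3.5×12.1 = 31.15): to d=0 gives 10.7 → no gain ✓; to d=3.3 gives 32.7 − 3.5×3.3 = 21.15 → no gain ✓.
Low-fitness (own payoff 10.7): to d=3.3 gives 32.7 − 8.1×3.3 = 5.97 → no gain ✓; to d=12.1 gives 73.5 − 8.1×12.1 = -24.51 → no gain ✓.
6 of the 6 constraints hold; this profile is a separating equilibrium.

6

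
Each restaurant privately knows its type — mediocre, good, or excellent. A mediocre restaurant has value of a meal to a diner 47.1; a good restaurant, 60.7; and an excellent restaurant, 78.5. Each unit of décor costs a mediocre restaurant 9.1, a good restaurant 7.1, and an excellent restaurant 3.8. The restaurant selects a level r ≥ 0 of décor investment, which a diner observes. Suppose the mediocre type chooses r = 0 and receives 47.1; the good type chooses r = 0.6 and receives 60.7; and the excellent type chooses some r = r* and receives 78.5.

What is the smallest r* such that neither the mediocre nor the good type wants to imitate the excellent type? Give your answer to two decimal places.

3.45

Mediocre type (on-path payoff 47.1) won't mimic when 47.1 ≥ 78.5 − 9.1·r*, i.e. r* ≥ 3.45.
Good type (on-path payoff 60.7 − 7.1×0.6 = 56.44) won't mimic when 56.44 ≥ 78.5 − 7.1·r*, i.e. r* ≥ 3.11.
Both must hold, so r* = max(3.45, 3.11) = 3.45. The mediocre type's constraint binds.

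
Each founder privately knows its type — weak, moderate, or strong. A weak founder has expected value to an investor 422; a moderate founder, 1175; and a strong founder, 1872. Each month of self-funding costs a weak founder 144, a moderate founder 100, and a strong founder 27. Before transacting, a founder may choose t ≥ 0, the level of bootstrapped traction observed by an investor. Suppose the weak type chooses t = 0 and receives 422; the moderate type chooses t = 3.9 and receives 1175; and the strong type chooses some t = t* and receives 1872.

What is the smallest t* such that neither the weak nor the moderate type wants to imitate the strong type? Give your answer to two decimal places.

10.87

Moderate type (on-path payoff 1175 − 100×3.9 = 785) won't mimic when 785 ≥ 1872 − 100·t*, i.e. t* ≥ 10.87.
Weak type (on-path payoff 422) won't mimic when 422 ≥ 1872 − 144·t*, i.e. t* ≥ 10.07.
Both must hold, so t* = max(10.07, 10.87) = 10.87. The moderate type's constraint binds.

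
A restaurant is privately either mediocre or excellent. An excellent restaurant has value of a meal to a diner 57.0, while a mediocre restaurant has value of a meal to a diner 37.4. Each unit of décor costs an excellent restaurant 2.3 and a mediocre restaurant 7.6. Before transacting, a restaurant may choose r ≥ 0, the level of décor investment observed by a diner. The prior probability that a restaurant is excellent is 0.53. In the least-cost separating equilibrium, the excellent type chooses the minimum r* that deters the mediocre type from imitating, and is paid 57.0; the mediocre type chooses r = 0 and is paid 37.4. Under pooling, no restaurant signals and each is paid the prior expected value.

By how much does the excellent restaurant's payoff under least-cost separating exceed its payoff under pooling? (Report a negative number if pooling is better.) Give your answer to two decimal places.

Least-cost separating signal: r* solves 37.4 = 57.0 − 7.6·r*, so r* = (57.0 − 37.4)/7.6 ≈ 2.5789.
Excellent type's separating payoff: 57.0 − 2.3 × r* = 57.0 − 2.3 × (57.0 − 37.4)/7.6 = 57.0 − 45.08/7.6 ≈ 51.0684.
Pooling payoff: 0.53 × 57.0 + 0.47 × 37.4 = 47.788.
Difference: 51.0684 − 47.788 = 3.2804, i.e. 3.28 to two decimal places.
The excellent type prefers to separate.

3.28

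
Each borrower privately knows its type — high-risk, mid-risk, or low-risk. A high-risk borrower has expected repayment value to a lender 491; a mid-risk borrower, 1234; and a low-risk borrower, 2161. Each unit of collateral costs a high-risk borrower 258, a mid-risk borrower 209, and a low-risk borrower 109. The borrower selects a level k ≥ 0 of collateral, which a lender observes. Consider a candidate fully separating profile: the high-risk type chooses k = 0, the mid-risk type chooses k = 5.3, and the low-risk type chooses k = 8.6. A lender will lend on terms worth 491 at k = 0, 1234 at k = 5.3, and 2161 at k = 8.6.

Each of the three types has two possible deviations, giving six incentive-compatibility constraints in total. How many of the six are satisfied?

4

Mid-risk (own payoff 1234 − 209×5.3 = 126.3): to k=0 gives 491 → profitable ✗; to k=8.6 gives 2161 − 209×8.6 = 363.6 → profitable ✗.
High-risk (own payoff 491): to k=5.3 gives 1234 − 258×5.3 = -133.4 → no gain ✓; to k=8.6 gives 2161 − 258×8.6 = -57.8 → no gain ✓.
Low-risk (own payoff 2161 − 109×8.6 = 1223.6): to k=0 gives 491 → no gain ✓; to k=5.3 gives 1234 − 109×5.3 = 656.3 → no gain ✓.
4 of the 6 constraints hold; not an equilibrium.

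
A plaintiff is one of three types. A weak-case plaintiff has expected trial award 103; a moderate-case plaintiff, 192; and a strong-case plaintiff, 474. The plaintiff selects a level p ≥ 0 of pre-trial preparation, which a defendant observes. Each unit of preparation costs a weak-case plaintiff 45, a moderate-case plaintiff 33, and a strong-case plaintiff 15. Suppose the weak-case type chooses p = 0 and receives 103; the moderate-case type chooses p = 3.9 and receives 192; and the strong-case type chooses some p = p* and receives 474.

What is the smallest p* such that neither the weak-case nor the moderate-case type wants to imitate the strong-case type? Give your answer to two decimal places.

Moderate-case type (on-path payoff 192 − 33×3.9 = 63.3) won't mimic when 63.3 ≥ 474 − 33·p*, i.e. p* ≥ 12.45.
Weak-case type (on-path payoff 103) won't mimic when 103 ≥ 474 − 45·p*, i.e. p* ≥ 8.24.
Both must hold, so p* = max(8.24, 12.45) = 12.45. The moderate-case type's constraint binds.

12.45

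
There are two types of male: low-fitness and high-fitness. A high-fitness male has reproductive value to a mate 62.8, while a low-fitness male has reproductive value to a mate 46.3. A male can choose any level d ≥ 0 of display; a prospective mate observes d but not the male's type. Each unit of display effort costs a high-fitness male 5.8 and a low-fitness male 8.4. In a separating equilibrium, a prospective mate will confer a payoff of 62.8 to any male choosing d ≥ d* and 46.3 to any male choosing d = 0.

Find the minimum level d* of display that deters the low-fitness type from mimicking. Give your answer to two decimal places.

A low-fitness male choosing d = 0 receives 46.3.
Imitating at d* instead would pay 62.8 at cost 8.4·d*, netting 62.8 − 8.4·d*.
Indifference: 46.3 = 62.8 − 8.4·d*, so d* = (62.8 − 46.3) / 8.4 ≈ 1.96.
This is the low-fitness type's binding incentive-compatibility constraint; any d ≥ 1.96 sustains separation on that side.

1.96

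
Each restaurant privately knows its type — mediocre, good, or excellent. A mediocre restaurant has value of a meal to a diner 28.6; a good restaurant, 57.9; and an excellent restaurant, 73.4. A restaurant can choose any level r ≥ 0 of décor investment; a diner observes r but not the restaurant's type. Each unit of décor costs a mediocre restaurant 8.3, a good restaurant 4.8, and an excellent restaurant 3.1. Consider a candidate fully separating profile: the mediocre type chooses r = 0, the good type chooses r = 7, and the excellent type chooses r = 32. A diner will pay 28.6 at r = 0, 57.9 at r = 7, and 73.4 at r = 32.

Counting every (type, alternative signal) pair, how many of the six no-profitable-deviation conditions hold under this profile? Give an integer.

3

Excellent (own payoff 73.4 − 3.1×32 = -25.8): to r=0 gives 28.6 → profitable ✗; to r=7 gives 57.9 − 3.1×7 = 36.2 → profitable ✗.
Mediocre (own payoff 28.6): to r=7 gives 57.9 − 8.3×7 = -0.2 → no gain ✓; to r=32 gives 73.4 − 8.3×32 = -192.2 → no gain ✓.
Good (own payoff 57.9 − 4.8×7 = 24.3): to r=0 gives 28.6 → profitable ✗; to r=32 gives 73.4 − 4.8×32 = -80.2 → no gain ✓.
3 of the 6 constraints hold; not an equilibrium.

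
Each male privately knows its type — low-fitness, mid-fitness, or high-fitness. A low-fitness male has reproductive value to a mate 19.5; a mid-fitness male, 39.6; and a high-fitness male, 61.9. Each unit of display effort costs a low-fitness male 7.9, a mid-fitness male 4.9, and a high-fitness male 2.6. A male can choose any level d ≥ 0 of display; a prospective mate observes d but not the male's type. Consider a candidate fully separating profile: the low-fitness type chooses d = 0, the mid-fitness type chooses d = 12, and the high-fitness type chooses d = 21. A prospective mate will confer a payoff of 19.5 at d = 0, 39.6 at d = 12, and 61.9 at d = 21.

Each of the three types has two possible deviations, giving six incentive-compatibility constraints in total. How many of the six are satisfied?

Mid-fitness (own payoff 39.6 − 4.9×12 = -19.2): to d=0 gives 19.5 → profitable ✗; to d=21 gives 61.9 − 4.9×21 = -41 → no gain ✓.
Low-fitness (own payoff 19.5): to d=12 gives 39.6 − 7.9×12 = -55.2 → no gain ✓; to d=21 gives 61.9 − 7.9×21 = -104 → no gain ✓.
High-fitness (own payoff 61.9 − 2.6×21 = 7.3): to d=0 gives 19.5 → profitable ✗; to d=12 gives 39.6 − 2.6×12 = 8.4 → profitable ✗.
3 of the 6 constraints hold; not an equilibrium.

3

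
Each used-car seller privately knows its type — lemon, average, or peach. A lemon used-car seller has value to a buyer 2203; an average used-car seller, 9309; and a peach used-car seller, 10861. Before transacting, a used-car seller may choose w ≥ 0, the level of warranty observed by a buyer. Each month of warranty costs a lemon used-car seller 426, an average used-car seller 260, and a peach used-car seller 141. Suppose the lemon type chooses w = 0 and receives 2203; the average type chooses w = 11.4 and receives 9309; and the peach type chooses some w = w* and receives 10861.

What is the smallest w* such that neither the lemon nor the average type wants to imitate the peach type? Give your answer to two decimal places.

Average type (on-path payoff 9309 − 260×11.4 = 6345) won't mimic when 6345 ≥ 10861 − 260·w*, i.e. w* ≥ 17.37.
Lemon type (on-path payoff 2203) won't mimic when 2203 ≥ 10861 − 426·w*, i.e. w* ≥ 20.32.
Both must hold, so w* = max(20.32, 17.37) = 20.32. The lemon type's constraint binds.

20.32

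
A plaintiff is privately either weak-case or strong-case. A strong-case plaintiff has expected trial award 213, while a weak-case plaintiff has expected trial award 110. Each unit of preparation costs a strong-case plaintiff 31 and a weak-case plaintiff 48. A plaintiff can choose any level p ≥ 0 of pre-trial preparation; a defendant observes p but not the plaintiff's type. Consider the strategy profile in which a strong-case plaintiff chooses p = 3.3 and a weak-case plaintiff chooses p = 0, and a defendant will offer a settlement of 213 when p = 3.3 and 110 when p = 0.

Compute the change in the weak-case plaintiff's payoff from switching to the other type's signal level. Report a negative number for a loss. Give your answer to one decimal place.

Playing p = 0 the weak-case plaintiff receives 110.
Deviating to p = 3.3 brings payment 213 at cost 48 × 3.3 = 158.4, netting 54.6.
Gain from deviating: 54.6 − 110 = -55.4.
The gain is negative, so the weak-case type's incentive-compatibility constraint is satisfied.

-55.4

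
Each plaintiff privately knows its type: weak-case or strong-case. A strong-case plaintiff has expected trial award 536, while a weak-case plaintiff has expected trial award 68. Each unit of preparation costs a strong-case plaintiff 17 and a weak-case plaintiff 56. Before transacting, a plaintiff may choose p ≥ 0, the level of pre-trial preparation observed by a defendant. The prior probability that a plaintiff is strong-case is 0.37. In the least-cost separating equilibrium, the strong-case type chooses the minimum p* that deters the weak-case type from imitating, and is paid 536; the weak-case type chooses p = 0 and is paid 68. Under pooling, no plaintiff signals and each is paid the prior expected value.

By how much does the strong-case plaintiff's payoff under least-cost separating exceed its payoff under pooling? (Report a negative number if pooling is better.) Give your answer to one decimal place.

Least-cost separating signal: p* solves 68 = 536 − 56·p*, so p* = (536 − 68)/56 ≈ 8.3571.
Strong-case type's separating payoff: 536 − 17 × p* = 536 − 17 × (536 − 68)/56 = 536 − 7956/56 ≈ 393.929.
Pooling payoff: 0.37 × 536 + 0.63 × 68 = 241.16.
Difference: 393.929 − 241.16 = 152.769, i.e. 152.8 to one decimal place.
The strong-case type prefers to separate.

152.8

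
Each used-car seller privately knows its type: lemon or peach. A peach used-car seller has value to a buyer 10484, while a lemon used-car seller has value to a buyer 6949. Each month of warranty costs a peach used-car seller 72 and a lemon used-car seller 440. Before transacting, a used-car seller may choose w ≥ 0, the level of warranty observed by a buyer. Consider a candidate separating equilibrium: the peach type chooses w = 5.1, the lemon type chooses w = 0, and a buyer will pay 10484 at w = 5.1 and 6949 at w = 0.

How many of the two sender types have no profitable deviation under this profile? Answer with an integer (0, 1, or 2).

1

Peach type: signal → 10484 − 72 × 5.1 = 10116.8; deviate to 0 → 6949. IC holds (10116.8 ≥ 6949).
Lemon type: stay at 0 → 6949; mimic → 10484 − 440 × 5.1 = 8240. IC fails (6949 < 8240).
1 of 2 constraints hold, so this profile is not an equilibrium.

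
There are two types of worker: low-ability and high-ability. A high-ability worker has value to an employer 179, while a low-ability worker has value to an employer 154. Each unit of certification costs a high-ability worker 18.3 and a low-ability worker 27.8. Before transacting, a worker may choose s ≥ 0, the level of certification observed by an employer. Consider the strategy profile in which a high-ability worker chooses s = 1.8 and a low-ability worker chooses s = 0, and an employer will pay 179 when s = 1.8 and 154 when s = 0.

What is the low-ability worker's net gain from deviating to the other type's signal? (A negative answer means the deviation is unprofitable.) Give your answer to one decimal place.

-25.0

Playing s = 0 the low-ability worker receives 154.
Deviating to s = 1.8 brings payment 179 at cost 27.8 × 1.8 = 50.04, netting 128.96.
Gain from deviating: 128.96 − 154 = -25.04, i.e. -25.0 to one decimal place.
The gain is negative, so the low-ability type's incentive-compatibility constraint is satisfied.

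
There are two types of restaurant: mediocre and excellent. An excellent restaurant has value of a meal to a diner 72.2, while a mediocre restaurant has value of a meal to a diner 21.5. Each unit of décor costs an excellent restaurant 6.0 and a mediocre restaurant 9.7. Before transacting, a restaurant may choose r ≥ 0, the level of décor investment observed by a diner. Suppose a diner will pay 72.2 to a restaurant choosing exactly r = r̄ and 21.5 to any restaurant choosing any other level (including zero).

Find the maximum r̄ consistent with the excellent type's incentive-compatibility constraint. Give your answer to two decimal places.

Choosing r̄ yields the excellent type 72.2 − 6.0·r̄; choosing zero yields 21.5.
The excellent type is indifferent at 72.2 − 6.0·r̄ = 21.5, i.e. r̄ = (72.2 − 21.5) / 6.0 = 8.45.
For any r̄ above 8.45 the excellent type would rather pool at zero, so separation collapses.

8.45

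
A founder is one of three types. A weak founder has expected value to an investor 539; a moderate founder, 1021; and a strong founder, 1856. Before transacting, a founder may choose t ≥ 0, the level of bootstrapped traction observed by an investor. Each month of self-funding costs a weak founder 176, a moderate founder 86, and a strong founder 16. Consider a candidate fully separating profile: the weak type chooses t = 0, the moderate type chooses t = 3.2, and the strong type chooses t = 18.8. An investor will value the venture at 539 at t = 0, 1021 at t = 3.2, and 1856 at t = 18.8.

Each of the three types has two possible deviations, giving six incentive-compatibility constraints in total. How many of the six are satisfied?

6

Weak (own payoff 539): to t=3.2 gives 1021 − 176×3.2 = 457.8 → no gain ✓; to t=18.8 gives 1856 − 176×18.8 = -1452.8 → no gain ✓.
Strong (own payoff 1856 − 16×18.8 = 1555.2): to t=0 gives 539 → no gain ✓; to t=3.2 gives 1021 − 16×3.2 = 969.8 → no gain ✓.
Moderate (own payoff 1021 − 86×3.2 = 745.8): to t=0 gives 539 → no gain ✓; to t=18.8 gives 1856 − 86×18.8 = 239.2 → no gain ✓.
6 of the 6 constraints hold; this profile is a separating equilibrium.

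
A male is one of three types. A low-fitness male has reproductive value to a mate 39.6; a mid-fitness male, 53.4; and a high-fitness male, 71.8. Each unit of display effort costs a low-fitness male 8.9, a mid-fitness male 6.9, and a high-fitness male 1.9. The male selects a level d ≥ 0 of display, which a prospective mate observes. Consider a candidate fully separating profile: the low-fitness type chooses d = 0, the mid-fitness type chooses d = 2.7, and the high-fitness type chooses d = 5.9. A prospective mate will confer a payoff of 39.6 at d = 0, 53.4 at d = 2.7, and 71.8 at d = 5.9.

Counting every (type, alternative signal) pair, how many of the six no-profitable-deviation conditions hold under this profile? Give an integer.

High-fitness (own payoff 71.8 − 1.9×5.9 = 60.59): to d=0 gives 39.6 → no gain ✓; to d=2.7 gives 53.4 − 1.9×2.7 = 48.27 → no gain ✓.
Low-fitness (own payoff 39.6): to d=2.7 gives 53.4 − 8.9×2.7 = 29.37 → no gain ✓; to d=5.9 gives 71.8 − 8.9×5.9 = 19.29 → no gain ✓.
Mid-fitness (own payoff 53.4 − 6.9×2.7 = 34.77): to d=0 gives 39.6 → profitable ✗; to d=5.9 gives 71.8 − 6.9×5.9 = 31.09 → no gain ✓.
5 of the 6 constraints hold; not an equilibrium.

5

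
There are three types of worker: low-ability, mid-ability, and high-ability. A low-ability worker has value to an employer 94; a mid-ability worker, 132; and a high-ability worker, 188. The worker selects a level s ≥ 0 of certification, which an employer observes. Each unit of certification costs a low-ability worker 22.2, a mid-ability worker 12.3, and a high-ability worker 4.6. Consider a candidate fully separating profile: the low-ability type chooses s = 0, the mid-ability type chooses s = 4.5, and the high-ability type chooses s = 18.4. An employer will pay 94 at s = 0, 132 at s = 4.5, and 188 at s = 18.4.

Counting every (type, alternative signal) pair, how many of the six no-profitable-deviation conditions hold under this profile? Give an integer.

Low-ability (own payoff 94): to s=4.5 gives 132 − 22.2×4.5 = 32.1 → no gain ✓; to s=18.4 gives 188 − 22.2×18.4 = -220.48 → no gain ✓.
High-ability (own payoff 188 − 4.6×18.4 = 103.36): to s=0 gives 94 → no gain ✓; to s=4.5 gives 132 − 4.6×4.5 = 111.3 → profitable ✗.
Mid-ability (own payoff 132 − 12.3×4.5 = 76.65): to s=0 gives 94 → profitable ✗; to s=18.4 gives 188 − 12.3×18.4 = -38.32 → no gain ✓.
4 of the 6 constraints hold; not an equilibrium.

4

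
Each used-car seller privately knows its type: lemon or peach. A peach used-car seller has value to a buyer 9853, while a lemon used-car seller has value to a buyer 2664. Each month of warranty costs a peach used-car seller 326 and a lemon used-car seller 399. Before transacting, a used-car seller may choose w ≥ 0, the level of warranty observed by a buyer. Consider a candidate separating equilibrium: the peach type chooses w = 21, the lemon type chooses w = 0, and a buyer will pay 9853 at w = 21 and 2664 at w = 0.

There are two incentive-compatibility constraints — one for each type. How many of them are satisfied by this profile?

Peach type: signal → 9853 − 326 × 21 = 3007; deviate to 0 → 2664. IC holds (3007 ≥ 2664).
Lemon type: stay at 0 → 2664; mimic → 9853 − 399 × 21 = 1474. IC holds (2664 ≥ 1474).
2 of 2 constraints hold, so this is a separating equilibrium.

2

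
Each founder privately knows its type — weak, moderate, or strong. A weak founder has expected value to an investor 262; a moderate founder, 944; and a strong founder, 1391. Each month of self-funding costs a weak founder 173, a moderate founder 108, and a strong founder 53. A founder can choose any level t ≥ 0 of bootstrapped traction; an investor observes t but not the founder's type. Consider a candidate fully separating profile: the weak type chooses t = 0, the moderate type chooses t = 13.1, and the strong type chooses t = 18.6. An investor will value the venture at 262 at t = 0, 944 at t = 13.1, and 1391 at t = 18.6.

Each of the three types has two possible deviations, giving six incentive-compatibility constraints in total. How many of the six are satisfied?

Strong (own payoff 1391 − 53×18.6 = 405.2): to t=0 gives 262 → no gain ✓; to t=13.1 gives 944 − 53×13.1 = 249.7 → no gain ✓.
Weak (own payoff 262): to t=13.1 gives 944 − 173×13.1 = -1322.3 → no gain ✓; to t=18.6 gives 1391 − 173×18.6 = -1826.8 → no gain ✓.
Moderate (own payoff 944 − 108×13.1 = -470.8): to t=0 gives 262 → profitable ✗; to t=18.6 gives 1391 − 108×18.6 = -617.8 → no gain ✓.
5 of the 6 constraints hold; not an equilibrium.

5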